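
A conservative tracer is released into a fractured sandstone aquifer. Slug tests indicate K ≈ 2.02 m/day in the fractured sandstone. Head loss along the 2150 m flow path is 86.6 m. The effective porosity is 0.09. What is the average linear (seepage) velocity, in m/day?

Hydraulic gradient i = Δh / L = 86.6 / 2150 = 0.04028.
Darcy flux q = K · i = 2.020 × 0.04028 = 0.08136 m/day.
Seepage velocity v = q / n_e = 0.08136 / 0.09 = 0.9040 m/day.

0.904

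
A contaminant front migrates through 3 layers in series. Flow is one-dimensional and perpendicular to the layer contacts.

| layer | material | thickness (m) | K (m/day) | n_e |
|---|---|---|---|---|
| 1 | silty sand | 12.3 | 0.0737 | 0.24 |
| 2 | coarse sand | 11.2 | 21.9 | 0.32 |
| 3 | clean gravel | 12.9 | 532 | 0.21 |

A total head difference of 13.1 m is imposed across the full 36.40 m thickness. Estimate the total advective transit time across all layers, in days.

With flow normal to the layers, continuity requires the same specific discharge q through every layer.
Σ(b_i/K_i) = 12.3/0.0737 + 11.2/21.9 + 12.9/532 = 167.4 d.
q = Δh / Σ(b_i/K_i) = 13.1 / 167.4 = 0.07824 m/day.
In each layer the seepage velocity is v_i = q/n_i, so the layer transit time is t_i = b_i·n_i / q:
  layer 1 (silty sand): t_1 = 12.3 × 0.24 / 0.07824 = 37.73 d
  layer 2 (coarse sand): t_2 = 11.2 × 0.32 / 0.07824 = 45.81 d
  layer 3 (clean gravel): t_3 = 12.9 × 0.21 / 0.07824 = 34.62 d
Total t = Σ t_i = 118.2 days.

118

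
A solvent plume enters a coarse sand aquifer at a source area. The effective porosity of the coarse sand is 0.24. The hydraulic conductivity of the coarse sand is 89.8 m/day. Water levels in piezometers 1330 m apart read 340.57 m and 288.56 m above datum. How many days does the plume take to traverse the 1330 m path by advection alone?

Hydraulic gradient i = (340.57 − 288.56) / 1330 = 52.01 / 1330 = 0.03911.
Darcy flux q = K · i = 89.80 × 0.03911 = 3.512 m/day.
Seepage velocity v = q / n_e = 3.512 / 0.24 = 14.63 m/day.
Travel time t = L / v = 1330 / 14.63 = 90.90 days.

90.9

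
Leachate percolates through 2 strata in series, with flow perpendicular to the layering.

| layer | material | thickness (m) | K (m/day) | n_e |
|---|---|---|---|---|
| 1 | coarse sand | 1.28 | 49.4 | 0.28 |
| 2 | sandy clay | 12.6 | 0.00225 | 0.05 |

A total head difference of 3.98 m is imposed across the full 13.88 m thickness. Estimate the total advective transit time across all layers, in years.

3.81

With flow normal to the layers, continuity requires the same specific discharge q through every layer.
Σ(b_i/K_i) = 1.28/49.4 + 12.6/0.00225 = 5600 d.
q = Δh / Σ(b_i/K_i) = 3.98 / 5600 = 0.0007107 m/day.
In each layer the seepage velocity is v_i = q/n_i, so the layer transit time is t_i = b_i·n_i / q:
  layer 1 (coarse sand): t_1 = 1.28 × 0.28 / 0.0007107 = 504.3 d
  layer 2 (sandy clay): t_2 = 12.6 × 0.05 / 0.0007107 = 886.4 d
Total t = Σ t_i = 1391 days = 3.808 years.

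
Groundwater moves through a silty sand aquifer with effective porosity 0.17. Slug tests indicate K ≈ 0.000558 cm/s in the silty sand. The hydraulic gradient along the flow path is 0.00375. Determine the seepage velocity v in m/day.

Convert K: 0.000558 cm/s × 864 = 0.4821 m/day.
Hydraulic gradient i = 0.00375.
Darcy flux q = K · i = 0.4821 × 0.003750 = 0.001808 m/day.
Seepage velocity v = q / n_e = 0.001808 / 0.17 = 0.01063 m/day.

0.0106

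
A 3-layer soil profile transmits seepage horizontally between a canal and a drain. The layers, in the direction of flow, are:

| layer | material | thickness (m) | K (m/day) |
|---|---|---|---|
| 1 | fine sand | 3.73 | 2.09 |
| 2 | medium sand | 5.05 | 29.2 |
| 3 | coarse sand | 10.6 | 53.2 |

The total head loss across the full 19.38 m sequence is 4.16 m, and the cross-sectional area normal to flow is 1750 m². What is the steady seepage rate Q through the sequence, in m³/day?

3380

Flow is perpendicular to layering, so the layers act in series and the equivalent K is the thickness-weighted harmonic mean.
Total thickness L = 3.73 + 5.05 + 10.6 = 19.38 m.
Σ(b_i/K_i) = 3.73/2.09 + 5.05/29.2 + 10.6/53.2 = 2.157 d.
K_eq = L / Σ(b_i/K_i) = 19.38 / 2.157 = 8.985 m/day.
Q = K_eq · A · (Δh/L) = 8.985 × 1750 × (4.16/19.38) = 3375 m³/day.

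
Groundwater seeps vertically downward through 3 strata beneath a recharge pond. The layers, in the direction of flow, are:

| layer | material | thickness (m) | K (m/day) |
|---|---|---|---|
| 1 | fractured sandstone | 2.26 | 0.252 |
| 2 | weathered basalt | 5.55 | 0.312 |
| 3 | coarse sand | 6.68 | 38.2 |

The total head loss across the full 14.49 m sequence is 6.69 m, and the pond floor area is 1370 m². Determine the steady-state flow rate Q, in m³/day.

340

Flow is perpendicular to layering, so the layers act in series and the equivalent K is the thickness-weighted harmonic mean.
Total thickness L = 2.26 + 5.55 + 6.68 = 14.49 m.
Σ(b_i/K_i) = 2.26/0.252 + 5.55/0.312 + 6.68/38.2 = 26.93 d.
K_eq = L / Σ(b_i/K_i) = 14.49 / 26.93 = 0.5380 m/day.
Q = K_eq · A · (Δh/L) = 0.5380 × 1370 × (6.69/14.49) = 340.3 m³/day.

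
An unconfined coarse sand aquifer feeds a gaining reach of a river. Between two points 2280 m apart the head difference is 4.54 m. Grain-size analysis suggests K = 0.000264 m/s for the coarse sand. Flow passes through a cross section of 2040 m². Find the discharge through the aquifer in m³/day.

92.7

Convert K: 0.000264 m/s × 86400 = 22.81 m/day.
Hydraulic gradient i = Δh / L = 4.54 / 2280 = 0.001991.
Darcy's law: Q = K · A · i = 22.81 × 2040 × 0.001991 = 92.65 m³/day.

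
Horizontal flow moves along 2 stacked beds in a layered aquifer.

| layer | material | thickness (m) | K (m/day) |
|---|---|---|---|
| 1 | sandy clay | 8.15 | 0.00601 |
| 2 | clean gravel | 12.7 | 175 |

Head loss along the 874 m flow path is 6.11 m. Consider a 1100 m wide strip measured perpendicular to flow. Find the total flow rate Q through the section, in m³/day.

17100

Flow is parallel to layering, so each bed carries its own Darcy discharge and the transmissivities add.
Σ(K_i·b_i) = 0.00601×8.15 + 175×12.7 = 2223 m²/day.
Hydraulic gradient i = Δh / L = 6.11 / 874 = 0.006991.
Q = Σ(K_i·b_i) · W · i = 2223 × 1100 × 0.006991 = 17091 m³/day.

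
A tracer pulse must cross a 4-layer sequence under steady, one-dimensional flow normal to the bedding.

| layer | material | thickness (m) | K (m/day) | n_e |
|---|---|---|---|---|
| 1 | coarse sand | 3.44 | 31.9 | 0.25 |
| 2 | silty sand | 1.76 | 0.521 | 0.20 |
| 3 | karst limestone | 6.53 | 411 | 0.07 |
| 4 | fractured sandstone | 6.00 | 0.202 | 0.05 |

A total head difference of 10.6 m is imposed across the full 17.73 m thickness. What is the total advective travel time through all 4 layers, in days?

6.17

With flow normal to the layers, continuity requires the same specific discharge q through every layer.
Σ(b_i/K_i) = 3.44/31.9 + 1.76/0.521 + 6.53/411 + 6.00/0.202 = 33.20 d.
q = Δh / Σ(b_i/K_i) = 10.6 / 33.20 = 0.3192 m/day.
In each layer the seepage velocity is v_i = q/n_i, so the layer transit time is t_i = b_i·n_i / q:
  layer 1 (coarse sand): t_1 = 3.44 × 0.25 / 0.3192 = 2.694 d
  layer 2 (silty sand): t_2 = 1.76 × 0.20 / 0.3192 = 1.103 d
  layer 3 (karst limestone): t_3 = 6.53 × 0.07 / 0.3192 = 1.432 d
  layer 4 (fractured sandstone): t_4 = 6.00 × 0.05 / 0.3192 = 0.9398 d
Total t = Σ t_i = 6.168 days.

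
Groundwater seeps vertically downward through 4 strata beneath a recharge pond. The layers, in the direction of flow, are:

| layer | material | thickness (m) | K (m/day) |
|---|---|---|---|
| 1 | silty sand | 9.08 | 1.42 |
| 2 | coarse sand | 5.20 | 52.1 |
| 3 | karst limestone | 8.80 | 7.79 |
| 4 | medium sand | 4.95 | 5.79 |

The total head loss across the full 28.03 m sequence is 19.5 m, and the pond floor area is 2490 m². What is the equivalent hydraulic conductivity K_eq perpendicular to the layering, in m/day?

3.31

Flow is perpendicular to layering, so the layers act in series and the equivalent K is the thickness-weighted harmonic mean.
Total thickness L = 9.08 + 5.20 + 8.80 + 4.95 = 28.03 m.
Σ(b_i/K_i) = 9.08/1.42 + 5.20/52.1 + 8.80/7.79 + 4.95/5.79 = 8.479 d.
K_eq = L / Σ(b_i/K_i) = 28.03 / 8.479 = 3.306 m/day.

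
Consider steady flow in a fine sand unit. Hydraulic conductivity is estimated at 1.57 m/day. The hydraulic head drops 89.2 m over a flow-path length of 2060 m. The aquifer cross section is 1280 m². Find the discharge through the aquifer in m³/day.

Hydraulic gradient i = Δh / L = 89.2 / 2060 = 0.04330.
Darcy's law: Q = K · A · i = 1.570 × 1280 × 0.04330 = 87.02 m³/day.

87.0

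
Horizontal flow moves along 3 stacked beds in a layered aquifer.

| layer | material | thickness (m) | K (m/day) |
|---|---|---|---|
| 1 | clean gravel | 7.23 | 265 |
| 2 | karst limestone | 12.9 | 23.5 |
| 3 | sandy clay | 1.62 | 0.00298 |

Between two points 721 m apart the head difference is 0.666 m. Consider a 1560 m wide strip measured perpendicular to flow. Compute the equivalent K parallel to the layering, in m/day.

102

Flow is parallel to layering, so each bed carries its own Darcy discharge and the transmissivities add.
Σ(K_i·b_i) = 265×7.23 + 23.5×12.9 + 0.00298×1.62 = 2219 m²/day.
Total thickness b = 21.75 m, so K_eq = Σ(K_i·b_i)/b = 102.0 m/day.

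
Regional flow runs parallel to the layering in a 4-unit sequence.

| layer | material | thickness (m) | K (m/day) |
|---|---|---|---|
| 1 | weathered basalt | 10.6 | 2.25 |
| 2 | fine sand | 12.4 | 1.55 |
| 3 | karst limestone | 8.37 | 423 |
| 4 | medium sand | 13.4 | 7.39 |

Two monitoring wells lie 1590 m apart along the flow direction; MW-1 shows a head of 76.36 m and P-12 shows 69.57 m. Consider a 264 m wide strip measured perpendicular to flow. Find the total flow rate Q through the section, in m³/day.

Flow is parallel to layering, so each bed carries its own Darcy discharge and the transmissivities add.
Σ(K_i·b_i) = 2.25×10.6 + 1.55×12.4 + 423×8.37 + 7.39×13.4 = 3683 m²/day.
Hydraulic gradient i = (76.36 − 69.57) / 1590 = 6.79 / 1590 = 0.004270.
Q = Σ(K_i·b_i) · W · i = 3683 × 264 × 0.004270 = 4152 m³/day.

4150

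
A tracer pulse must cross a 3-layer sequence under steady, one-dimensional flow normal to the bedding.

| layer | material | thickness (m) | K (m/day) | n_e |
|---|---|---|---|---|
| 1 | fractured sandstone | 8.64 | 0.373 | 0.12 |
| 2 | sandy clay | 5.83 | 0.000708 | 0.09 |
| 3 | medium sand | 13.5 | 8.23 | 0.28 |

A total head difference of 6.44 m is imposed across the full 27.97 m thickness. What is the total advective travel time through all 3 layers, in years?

With flow normal to the layers, continuity requires the same specific discharge q through every layer.
Σ(b_i/K_i) = 8.64/0.373 + 5.83/0.000708 + 13.5/8.23 = 8259 d.
q = Δh / Σ(b_i/K_i) = 6.44 / 8259 = 0.0007797 m/day.
In each layer the seepage velocity is v_i = q/n_i, so the layer transit time is t_i = b_i·n_i / q:
  layer 1 (fractured sandstone): t_1 = 8.64 × 0.12 / 0.0007797 = 1330 d
  layer 2 (sandy clay): t_2 = 5.83 × 0.09 / 0.0007797 = 672.9 d
  layer 3 (medium sand): t_3 = 13.5 × 0.28 / 0.0007797 = 4848 d
Total t = Σ t_i = 6850 days = 18.76 years.

18.8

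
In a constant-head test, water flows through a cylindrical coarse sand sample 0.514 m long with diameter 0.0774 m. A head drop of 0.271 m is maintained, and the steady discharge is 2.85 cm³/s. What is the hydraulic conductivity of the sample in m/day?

99.3

Cross-sectional area A = π·(d/2)² = π × (0.0774/2)² = 0.004705 m².
Convert discharge: 2.85 cm³/s = 2.850e-06 m³/s.
Darcy's law rearranged: K = Q·L / (A·Δh) = 2.850e-06 × 0.514 / (0.004705 × 0.271) = 0.001149 m/s = 99.26 m/day.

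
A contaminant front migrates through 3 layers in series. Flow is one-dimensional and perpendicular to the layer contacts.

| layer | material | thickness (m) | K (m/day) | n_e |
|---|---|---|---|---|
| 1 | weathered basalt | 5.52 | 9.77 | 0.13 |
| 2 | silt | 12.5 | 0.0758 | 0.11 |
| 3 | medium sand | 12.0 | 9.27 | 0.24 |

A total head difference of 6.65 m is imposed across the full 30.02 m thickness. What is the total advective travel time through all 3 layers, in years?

With flow normal to the layers, continuity requires the same specific discharge q through every layer.
Σ(b_i/K_i) = 5.52/9.77 + 12.5/0.0758 + 12.0/9.27 = 166.8 d.
q = Δh / Σ(b_i/K_i) = 6.65 / 166.8 = 0.03988 m/day.
In each layer the seepage velocity is v_i = q/n_i, so the layer transit time is t_i = b_i·n_i / q:
  layer 1 (weathered basalt): t_1 = 5.52 × 0.13 / 0.03988 = 18.00 d
  layer 2 (silt): t_2 = 12.5 × 0.11 / 0.03988 = 34.48 d
  layer 3 (medium sand): t_3 = 12.0 × 0.24 / 0.03988 = 72.22 d
Total t = Σ t_i = 124.7 days = 0.3414 years.

0.341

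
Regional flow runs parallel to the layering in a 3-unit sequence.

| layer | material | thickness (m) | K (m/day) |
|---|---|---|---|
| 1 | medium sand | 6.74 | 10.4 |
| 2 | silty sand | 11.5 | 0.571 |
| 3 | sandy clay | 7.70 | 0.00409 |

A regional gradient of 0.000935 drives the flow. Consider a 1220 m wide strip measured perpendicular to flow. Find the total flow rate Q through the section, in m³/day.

87.5

Flow is parallel to layering, so each bed carries its own Darcy discharge and the transmissivities add.
Σ(K_i·b_i) = 10.4×6.74 + 0.571×11.5 + 0.00409×7.70 = 76.69 m²/day.
Hydraulic gradient i = 0.000935.
Q = Σ(K_i·b_i) · W · i = 76.69 × 1220 × 0.0009350 = 87.48 m³/day.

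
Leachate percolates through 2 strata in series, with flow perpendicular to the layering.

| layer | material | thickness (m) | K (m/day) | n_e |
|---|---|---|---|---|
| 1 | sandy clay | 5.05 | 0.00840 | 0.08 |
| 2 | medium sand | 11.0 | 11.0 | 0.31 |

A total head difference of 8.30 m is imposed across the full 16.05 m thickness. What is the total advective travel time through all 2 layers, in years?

0.758

With flow normal to the layers, continuity requires the same specific discharge q through every layer.
Σ(b_i/K_i) = 5.05/0.00840 + 11.0/11.0 = 602.2 d.
q = Δh / Σ(b_i/K_i) = 8.30 / 602.2 = 0.01378 m/day.
In each layer the seepage velocity is v_i = q/n_i, so the layer transit time is t_i = b_i·n_i / q:
  layer 1 (sandy clay): t_1 = 5.05 × 0.08 / 0.01378 = 29.31 d
  layer 2 (medium sand): t_2 = 11.0 × 0.31 / 0.01378 = 247.4 d
Total t = Σ t_i = 276.7 days = 0.7576 years.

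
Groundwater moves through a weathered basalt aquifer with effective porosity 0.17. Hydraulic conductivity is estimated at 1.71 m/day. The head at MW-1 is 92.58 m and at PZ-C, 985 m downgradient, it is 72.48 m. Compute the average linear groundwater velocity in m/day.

0.205

Hydraulic gradient i = (92.58 − 72.48) / 985 = 20.1 / 985 = 0.02041.
Darcy flux q = K · i = 1.710 × 0.02041 = 0.03489 m/day.
Seepage velocity v = q / n_e = 0.03489 / 0.17 = 0.2053 m/day.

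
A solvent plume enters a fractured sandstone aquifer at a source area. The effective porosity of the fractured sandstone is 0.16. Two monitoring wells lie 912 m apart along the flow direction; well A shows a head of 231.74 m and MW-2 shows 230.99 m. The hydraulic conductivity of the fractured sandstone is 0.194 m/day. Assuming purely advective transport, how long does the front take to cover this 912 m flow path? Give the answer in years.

Hydraulic gradient i = (231.74 − 230.99) / 912 = 0.75 / 912 = 0.0008224.
Darcy flux q = K · i = 0.1940 × 0.0008224 = 0.0001595 m/day.
Seepage velocity v = q / n_e = 0.0001595 / 0.16 = 0.0009971 m/day.
Travel time t = L / v = 912 / 0.0009971 = 9.146e+05 days = 2504 years.

2500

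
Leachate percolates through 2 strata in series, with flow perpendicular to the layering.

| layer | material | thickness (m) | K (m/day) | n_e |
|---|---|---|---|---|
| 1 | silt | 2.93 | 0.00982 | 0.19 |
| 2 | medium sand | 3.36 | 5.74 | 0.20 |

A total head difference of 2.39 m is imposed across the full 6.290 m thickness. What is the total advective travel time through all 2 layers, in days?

With flow normal to the layers, continuity requires the same specific discharge q through every layer.
Σ(b_i/K_i) = 2.93/0.00982 + 3.36/5.74 = 299.0 d.
q = Δh / Σ(b_i/K_i) = 2.39 / 299.0 = 0.007994 m/day.
In each layer the seepage velocity is v_i = q/n_i, so the layer transit time is t_i = b_i·n_i / q:
  layer 1 (silt): t_1 = 2.93 × 0.19 / 0.007994 = 69.64 d
  layer 2 (medium sand): t_2 = 3.36 × 0.20 / 0.007994 = 84.06 d
Total t = Σ t_i = 153.7 days.

154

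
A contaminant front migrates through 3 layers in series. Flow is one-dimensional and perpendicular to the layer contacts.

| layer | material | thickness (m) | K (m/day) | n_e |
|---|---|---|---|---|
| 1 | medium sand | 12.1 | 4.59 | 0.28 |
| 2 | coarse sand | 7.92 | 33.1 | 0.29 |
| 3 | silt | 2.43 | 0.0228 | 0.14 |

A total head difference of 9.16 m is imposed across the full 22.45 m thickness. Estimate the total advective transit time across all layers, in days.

72.0

With flow normal to the layers, continuity requires the same specific discharge q through every layer.
Σ(b_i/K_i) = 12.1/4.59 + 7.92/33.1 + 2.43/0.0228 = 109.5 d.
q = Δh / Σ(b_i/K_i) = 9.16 / 109.5 = 0.08369 m/day.
In each layer the seepage velocity is v_i = q/n_i, so the layer transit time is t_i = b_i·n_i / q:
  layer 1 (medium sand): t_1 = 12.1 × 0.28 / 0.08369 = 40.48 d
  layer 2 (coarse sand): t_2 = 7.92 × 0.29 / 0.08369 = 27.44 d
  layer 3 (silt): t_3 = 2.43 × 0.14 / 0.08369 = 4.065 d
Total t = Σ t_i = 71.99 days.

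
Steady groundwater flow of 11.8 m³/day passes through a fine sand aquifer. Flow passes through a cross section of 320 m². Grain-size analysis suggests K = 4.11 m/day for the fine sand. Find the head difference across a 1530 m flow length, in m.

13.7

From Q = K·A·i, i = Q / (K·A) = 11.8 / (4.110 × 320.0) = 0.008972.
Head loss Δh = i · L = 0.008972 × 1530 = 13.73 m.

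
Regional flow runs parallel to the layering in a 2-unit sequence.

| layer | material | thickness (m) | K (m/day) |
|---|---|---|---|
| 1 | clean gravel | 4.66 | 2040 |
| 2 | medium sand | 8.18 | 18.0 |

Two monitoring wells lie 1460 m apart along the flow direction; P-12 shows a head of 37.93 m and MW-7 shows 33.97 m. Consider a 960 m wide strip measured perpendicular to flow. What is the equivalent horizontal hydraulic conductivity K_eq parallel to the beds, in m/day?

Flow is parallel to layering, so each bed carries its own Darcy discharge and the transmissivities add.
Σ(K_i·b_i) = 2040×4.66 + 18.0×8.18 = 9654 m²/day.
Total thickness b = 12.84 m, so K_eq = Σ(K_i·b_i)/b = 751.8 m/day.

752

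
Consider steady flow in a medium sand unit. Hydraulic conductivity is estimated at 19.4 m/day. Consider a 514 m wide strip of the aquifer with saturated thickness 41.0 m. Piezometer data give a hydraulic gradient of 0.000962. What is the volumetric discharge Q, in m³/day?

Cross-sectional area A = 514 × 41.0 = 21074 m².
Hydraulic gradient i = 0.000962.
Darcy's law: Q = K · A · i = 19.40 × 21074 × 0.0009620 = 393.3 m³/day.

393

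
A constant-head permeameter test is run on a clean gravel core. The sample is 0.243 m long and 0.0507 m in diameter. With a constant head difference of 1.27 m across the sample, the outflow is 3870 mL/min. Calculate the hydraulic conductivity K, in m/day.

528

Cross-sectional area A = π·(d/2)² = π × (0.0507/2)² = 0.002019 m².
Convert discharge: 3870 mL/min = 6.450e-05 m³/s.
Darcy's law rearranged: K = Q·L / (A·Δh) = 6.450e-05 × 0.243 / (0.002019 × 1.27) = 0.006113 m/s = 528.2 m/day.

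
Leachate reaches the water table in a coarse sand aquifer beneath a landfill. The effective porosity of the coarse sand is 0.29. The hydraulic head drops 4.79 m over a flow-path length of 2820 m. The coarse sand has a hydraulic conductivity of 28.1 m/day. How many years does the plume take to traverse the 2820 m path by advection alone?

46.9

Hydraulic gradient i = Δh / L = 4.79 / 2820 = 0.001699.
Darcy flux q = K · i = 28.10 × 0.001699 = 0.04773 m/day.
Seepage velocity v = q / n_e = 0.04773 / 0.29 = 0.1646 m/day.
Travel time t = L / v = 2820 / 0.1646 = 17134 days = 46.91 years.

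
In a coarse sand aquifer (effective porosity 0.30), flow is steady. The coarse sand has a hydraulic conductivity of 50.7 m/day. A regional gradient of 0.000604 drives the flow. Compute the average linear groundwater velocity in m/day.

Hydraulic gradient i = 0.000604.
Darcy flux q = K · i = 50.70 × 0.0006040 = 0.03062 m/day.
Seepage velocity v = q / n_e = 0.03062 / 0.30 = 0.1021 m/day.

0.102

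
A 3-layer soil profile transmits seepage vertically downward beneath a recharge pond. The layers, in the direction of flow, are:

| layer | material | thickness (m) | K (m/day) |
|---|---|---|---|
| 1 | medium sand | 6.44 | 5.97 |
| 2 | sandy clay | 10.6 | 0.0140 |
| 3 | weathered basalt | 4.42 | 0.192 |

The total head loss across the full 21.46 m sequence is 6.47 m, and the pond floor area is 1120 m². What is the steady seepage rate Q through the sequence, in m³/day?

Flow is perpendicular to layering, so the layers act in series and the equivalent K is the thickness-weighted harmonic mean.
Total thickness L = 6.44 + 10.6 + 4.42 = 21.46 m.
Σ(b_i/K_i) = 6.44/5.97 + 10.6/0.0140 + 4.42/0.192 = 781.2 d.
K_eq = L / Σ(b_i/K_i) = 21.46 / 781.2 = 0.02747 m/day.
Q = K_eq · A · (Δh/L) = 0.02747 × 1120 × (6.47/21.46) = 9.275 m³/day.

9.28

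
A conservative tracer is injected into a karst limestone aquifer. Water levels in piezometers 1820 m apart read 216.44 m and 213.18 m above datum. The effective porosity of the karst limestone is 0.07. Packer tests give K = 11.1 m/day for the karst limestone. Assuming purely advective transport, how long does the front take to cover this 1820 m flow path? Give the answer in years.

Hydraulic gradient i = (216.44 − 213.18) / 1820 = 3.26 / 1820 = 0.001791.
Darcy flux q = K · i = 11.10 × 0.001791 = 0.01988 m/day.
Seepage velocity v = q / n_e = 0.01988 / 0.07 = 0.2840 m/day.
Travel time t = L / v = 1820 / 0.2840 = 6408 days = 17.54 years.

17.5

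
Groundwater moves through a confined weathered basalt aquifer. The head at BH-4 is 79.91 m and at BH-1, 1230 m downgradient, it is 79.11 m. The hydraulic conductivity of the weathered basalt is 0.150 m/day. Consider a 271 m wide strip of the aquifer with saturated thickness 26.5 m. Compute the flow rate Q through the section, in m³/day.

Cross-sectional area A = 271 × 26.5 = 7182 m².
Hydraulic gradient i = (79.91 − 79.11) / 1230 = 0.8 / 1230 = 0.0006504.
Darcy's law: Q = K · A · i = 0.1500 × 7182 × 0.0006504 = 0.7006 m³/day.

0.701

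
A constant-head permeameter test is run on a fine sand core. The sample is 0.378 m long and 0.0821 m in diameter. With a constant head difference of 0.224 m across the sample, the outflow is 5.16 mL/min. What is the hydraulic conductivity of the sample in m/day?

Cross-sectional area A = π·(d/2)² = π × (0.0821/2)² = 0.005294 m².
Convert discharge: 5.16 mL/min = 8.600e-08 m³/s.
Darcy's law rearranged: K = Q·L / (A·Δh) = 8.600e-08 × 0.378 / (0.005294 × 0.224) = 2.741e-05 m/s = 2.369 m/day.

2.37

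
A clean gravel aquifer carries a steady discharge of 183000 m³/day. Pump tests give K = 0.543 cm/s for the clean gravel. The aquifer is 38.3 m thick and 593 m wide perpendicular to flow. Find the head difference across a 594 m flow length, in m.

10.2

Convert K: 0.543 cm/s × 864 = 469.2 m/day.
Cross-sectional area A = 593 × 38.3 = 22712 m².
From Q = K·A·i, i = Q / (K·A) = 183000 / (469.2 × 22712) = 0.01717.
Head loss Δh = i · L = 0.01717 × 594 = 10.20 m.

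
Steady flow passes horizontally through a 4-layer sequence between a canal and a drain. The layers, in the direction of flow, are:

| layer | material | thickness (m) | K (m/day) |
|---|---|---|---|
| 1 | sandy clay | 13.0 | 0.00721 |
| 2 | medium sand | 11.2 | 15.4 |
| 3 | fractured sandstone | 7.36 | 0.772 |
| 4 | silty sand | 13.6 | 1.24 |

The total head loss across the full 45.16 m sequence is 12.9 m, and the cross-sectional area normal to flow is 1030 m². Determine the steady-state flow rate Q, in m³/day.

Flow is perpendicular to layering, so the layers act in series and the equivalent K is the thickness-weighted harmonic mean.
Total thickness L = 13.0 + 11.2 + 7.36 + 13.6 = 45.16 m.
Σ(b_i/K_i) = 13.0/0.00721 + 11.2/15.4 + 7.36/0.772 + 13.6/1.24 = 1824 d.
K_eq = L / Σ(b_i/K_i) = 45.16 / 1824 = 0.02475 m/day.
Q = K_eq · A · (Δh/L) = 0.02475 × 1030 × (12.9/45.16) = 7.283 m³/day.

7.28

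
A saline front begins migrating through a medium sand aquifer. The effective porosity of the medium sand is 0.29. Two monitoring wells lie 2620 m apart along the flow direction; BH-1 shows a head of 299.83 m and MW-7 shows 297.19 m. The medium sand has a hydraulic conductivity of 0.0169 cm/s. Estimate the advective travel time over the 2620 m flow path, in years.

Convert K: 0.0169 cm/s × 864 = 14.60 m/day.
Hydraulic gradient i = (299.83 − 297.19) / 2620 = 2.64 / 2620 = 0.001008.
Darcy flux q = K · i = 14.60 × 0.001008 = 0.01471 m/day.
Seepage velocity v = q / n_e = 0.01471 / 0.29 = 0.05073 m/day.
Travel time t = L / v = 2620 / 0.05073 = 51641 days = 141.4 years.

141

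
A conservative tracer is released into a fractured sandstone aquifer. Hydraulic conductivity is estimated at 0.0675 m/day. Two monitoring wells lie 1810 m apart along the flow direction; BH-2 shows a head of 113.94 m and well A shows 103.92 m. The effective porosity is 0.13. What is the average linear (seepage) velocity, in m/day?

Hydraulic gradient i = (113.94 − 103.92) / 1810 = 10.02 / 1810 = 0.005536.
Darcy flux q = K · i = 0.06750 × 0.005536 = 0.0003737 m/day.
Seepage velocity v = q / n_e = 0.0003737 / 0.13 = 0.002874 m/day.

0.00287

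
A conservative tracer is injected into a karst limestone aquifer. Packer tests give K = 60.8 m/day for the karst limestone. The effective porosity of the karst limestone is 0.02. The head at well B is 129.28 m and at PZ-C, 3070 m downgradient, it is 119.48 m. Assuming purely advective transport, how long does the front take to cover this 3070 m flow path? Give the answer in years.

Hydraulic gradient i = (129.28 − 119.48) / 3070 = 9.8 / 3070 = 0.003192.
Darcy flux q = K · i = 60.80 × 0.003192 = 0.1941 m/day.
Seepage velocity v = q / n_e = 0.1941 / 0.02 = 9.704 m/day.
Travel time t = L / v = 3070 / 9.704 = 316.4 days = 0.8661 years.

0.866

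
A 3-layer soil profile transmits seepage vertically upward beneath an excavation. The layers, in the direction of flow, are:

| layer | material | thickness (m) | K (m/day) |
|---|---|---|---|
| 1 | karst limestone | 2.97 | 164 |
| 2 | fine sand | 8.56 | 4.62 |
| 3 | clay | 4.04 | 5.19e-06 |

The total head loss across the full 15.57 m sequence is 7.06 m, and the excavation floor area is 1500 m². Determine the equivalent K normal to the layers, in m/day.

2.00e-05

Flow is perpendicular to layering, so the layers act in series and the equivalent K is the thickness-weighted harmonic mean.
Total thickness L = 2.97 + 8.56 + 4.04 = 15.57 m.
Σ(b_i/K_i) = 2.97/164 + 8.56/4.62 + 4.04/5.19e-06 = 7.784e+05 d.
K_eq = L / Σ(b_i/K_i) = 15.57 / 7.784e+05 = 2.000e-05 m/day.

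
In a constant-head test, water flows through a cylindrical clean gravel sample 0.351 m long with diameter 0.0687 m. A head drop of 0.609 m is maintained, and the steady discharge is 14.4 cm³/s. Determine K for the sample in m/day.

Cross-sectional area A = π·(d/2)² = π × (0.0687/2)² = 0.003707 m².
Convert discharge: 14.4 cm³/s = 1.440e-05 m³/s.
Darcy's law rearranged: K = Q·L / (A·Δh) = 1.440e-05 × 0.351 / (0.003707 × 0.609) = 0.002239 m/s = 193.4 m/day.

193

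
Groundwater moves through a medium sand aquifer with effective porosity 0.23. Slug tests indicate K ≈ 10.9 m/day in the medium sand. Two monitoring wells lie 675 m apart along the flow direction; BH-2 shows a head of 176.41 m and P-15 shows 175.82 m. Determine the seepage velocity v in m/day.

0.0414

Hydraulic gradient i = (176.41 − 175.82) / 675 = 0.59 / 675 = 0.0008741.
Darcy flux q = K · i = 10.90 × 0.0008741 = 0.009527 m/day.
Seepage velocity v = q / n_e = 0.009527 / 0.23 = 0.04142 m/day.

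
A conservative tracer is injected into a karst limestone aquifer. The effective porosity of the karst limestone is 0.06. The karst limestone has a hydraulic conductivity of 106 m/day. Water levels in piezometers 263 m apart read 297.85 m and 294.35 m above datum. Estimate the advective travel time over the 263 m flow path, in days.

Hydraulic gradient i = (297.85 − 294.35) / 263 = 3.5 / 263 = 0.01331.
Darcy flux q = K · i = 106.0 × 0.01331 = 1.411 m/day.
Seepage velocity v = q / n_e = 1.411 / 0.06 = 23.51 m/day.
Travel time t = L / v = 263 / 23.51 = 11.19 days.

11.2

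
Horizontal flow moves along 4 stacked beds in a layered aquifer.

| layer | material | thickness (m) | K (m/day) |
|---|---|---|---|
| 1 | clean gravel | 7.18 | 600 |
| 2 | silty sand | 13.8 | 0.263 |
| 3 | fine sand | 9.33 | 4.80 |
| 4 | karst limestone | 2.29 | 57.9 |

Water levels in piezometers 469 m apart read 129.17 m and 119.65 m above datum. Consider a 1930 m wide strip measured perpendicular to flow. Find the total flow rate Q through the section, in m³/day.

Flow is parallel to layering, so each bed carries its own Darcy discharge and the transmissivities add.
Σ(K_i·b_i) = 600×7.18 + 0.263×13.8 + 4.80×9.33 + 57.9×2.29 = 4489 m²/day.
Hydraulic gradient i = (129.17 − 119.65) / 469 = 9.52 / 469 = 0.02030.
Q = Σ(K_i·b_i) · W · i = 4489 × 1930 × 0.02030 = 1.759e+05 m³/day.

176000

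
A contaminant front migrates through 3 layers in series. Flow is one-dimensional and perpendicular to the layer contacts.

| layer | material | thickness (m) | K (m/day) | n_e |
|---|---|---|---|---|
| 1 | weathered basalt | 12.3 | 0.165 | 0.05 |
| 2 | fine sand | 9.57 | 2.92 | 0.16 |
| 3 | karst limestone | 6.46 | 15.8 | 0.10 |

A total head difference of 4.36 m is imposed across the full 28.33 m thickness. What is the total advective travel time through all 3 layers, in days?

With flow normal to the layers, continuity requires the same specific discharge q through every layer.
Σ(b_i/K_i) = 12.3/0.165 + 9.57/2.92 + 6.46/15.8 = 78.23 d.
q = Δh / Σ(b_i/K_i) = 4.36 / 78.23 = 0.05573 m/day.
In each layer the seepage velocity is v_i = q/n_i, so the layer transit time is t_i = b_i·n_i / q:
  layer 1 (weathered basalt): t_1 = 12.3 × 0.05 / 0.05573 = 11.03 d
  layer 2 (fine sand): t_2 = 9.57 × 0.16 / 0.05573 = 27.47 d
  layer 3 (karst limestone): t_3 = 6.46 × 0.10 / 0.05573 = 11.59 d
Total t = Σ t_i = 50.10 days.

50.1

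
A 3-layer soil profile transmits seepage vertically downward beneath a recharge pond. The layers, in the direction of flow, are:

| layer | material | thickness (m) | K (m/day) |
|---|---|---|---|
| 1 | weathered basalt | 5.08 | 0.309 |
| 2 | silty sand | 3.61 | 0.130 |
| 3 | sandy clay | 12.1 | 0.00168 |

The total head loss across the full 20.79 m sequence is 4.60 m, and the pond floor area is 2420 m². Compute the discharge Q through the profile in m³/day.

1.54

Flow is perpendicular to layering, so the layers act in series and the equivalent K is the thickness-weighted harmonic mean.
Total thickness L = 5.08 + 3.61 + 12.1 = 20.79 m.
Σ(b_i/K_i) = 5.08/0.309 + 3.61/0.130 + 12.1/0.00168 = 7247 d.
K_eq = L / Σ(b_i/K_i) = 20.79 / 7247 = 0.002869 m/day.
Q = K_eq · A · (Δh/L) = 0.002869 × 2420 × (4.60/20.79) = 1.536 m³/day.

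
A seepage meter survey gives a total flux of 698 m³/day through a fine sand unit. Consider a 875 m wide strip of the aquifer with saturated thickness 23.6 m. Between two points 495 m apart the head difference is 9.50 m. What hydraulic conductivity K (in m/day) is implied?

Cross-sectional area A = 875 × 23.6 = 20650 m².
Hydraulic gradient i = Δh / L = 9.50 / 495 = 0.01919.
From Q = K·A·i, K = Q / (A·i) = 698 / (20650 × 0.01919) = 1.761 m/day.

1.76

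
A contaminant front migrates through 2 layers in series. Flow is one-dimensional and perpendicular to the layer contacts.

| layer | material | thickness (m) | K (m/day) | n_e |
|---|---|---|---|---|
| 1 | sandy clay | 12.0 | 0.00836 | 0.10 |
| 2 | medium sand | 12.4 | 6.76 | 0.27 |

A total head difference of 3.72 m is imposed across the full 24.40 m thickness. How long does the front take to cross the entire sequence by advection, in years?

With flow normal to the layers, continuity requires the same specific discharge q through every layer.
Σ(b_i/K_i) = 12.0/0.00836 + 12.4/6.76 = 1437 d.
q = Δh / Σ(b_i/K_i) = 3.72 / 1437 = 0.002588 m/day.
In each layer the seepage velocity is v_i = q/n_i, so the layer transit time is t_i = b_i·n_i / q:
  layer 1 (sandy clay): t_1 = 12.0 × 0.10 / 0.002588 = 463.6 d
  layer 2 (medium sand): t_2 = 12.4 × 0.27 / 0.002588 = 1294 d
Total t = Σ t_i = 1757 days = 4.811 years.

4.81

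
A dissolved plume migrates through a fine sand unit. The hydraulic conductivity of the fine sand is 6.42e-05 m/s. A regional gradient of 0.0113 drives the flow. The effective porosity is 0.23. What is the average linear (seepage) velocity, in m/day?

0.273

Convert K: 6.42e-05 m/s × 86400 = 5.547 m/day.
Hydraulic gradient i = 0.0113.
Darcy flux q = K · i = 5.547 × 0.01130 = 0.06268 m/day.
Seepage velocity v = q / n_e = 0.06268 / 0.23 = 0.2725 m/day.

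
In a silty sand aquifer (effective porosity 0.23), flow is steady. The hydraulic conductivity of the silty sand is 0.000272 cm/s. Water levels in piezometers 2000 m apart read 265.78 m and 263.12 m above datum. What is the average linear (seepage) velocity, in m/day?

0.00136

Convert K: 0.000272 cm/s × 864 = 0.2350 m/day.
Hydraulic gradient i = (265.78 − 263.12) / 2000 = 2.66 / 2000 = 0.001330.
Darcy flux q = K · i = 0.2350 × 0.001330 = 0.0003126 m/day.
Seepage velocity v = q / n_e = 0.0003126 / 0.23 = 0.001359 m/day.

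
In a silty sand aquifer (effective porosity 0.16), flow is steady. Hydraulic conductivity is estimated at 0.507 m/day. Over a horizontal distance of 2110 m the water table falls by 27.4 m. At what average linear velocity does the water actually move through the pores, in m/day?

Hydraulic gradient i = Δh / L = 27.4 / 2110 = 0.01299.
Darcy flux q = K · i = 0.5070 × 0.01299 = 0.006584 m/day.
Seepage velocity v = q / n_e = 0.006584 / 0.16 = 0.04115 m/day.

0.0411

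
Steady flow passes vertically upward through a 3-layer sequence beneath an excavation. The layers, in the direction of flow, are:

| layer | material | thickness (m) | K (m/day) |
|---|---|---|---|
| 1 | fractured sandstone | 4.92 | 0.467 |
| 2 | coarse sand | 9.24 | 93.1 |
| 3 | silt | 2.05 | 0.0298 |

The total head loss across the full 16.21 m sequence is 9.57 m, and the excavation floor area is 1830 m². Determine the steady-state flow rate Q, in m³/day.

Flow is perpendicular to layering, so the layers act in series and the equivalent K is the thickness-weighted harmonic mean.
Total thickness L = 4.92 + 9.24 + 2.05 = 16.21 m.
Σ(b_i/K_i) = 4.92/0.467 + 9.24/93.1 + 2.05/0.0298 = 79.43 d.
K_eq = L / Σ(b_i/K_i) = 16.21 / 79.43 = 0.2041 m/day.
Q = K_eq · A · (Δh/L) = 0.2041 × 1830 × (9.57/16.21) = 220.5 m³/day.

220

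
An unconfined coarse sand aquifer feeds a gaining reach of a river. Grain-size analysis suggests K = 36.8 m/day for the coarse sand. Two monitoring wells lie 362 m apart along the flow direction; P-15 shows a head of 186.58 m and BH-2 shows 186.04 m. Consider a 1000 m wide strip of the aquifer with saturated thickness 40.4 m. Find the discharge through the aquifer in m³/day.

2220

Cross-sectional area A = 1000 × 40.4 = 40400 m².
Hydraulic gradient i = (186.58 − 186.04) / 362 = 0.54 / 362 = 0.001492.
Darcy's law: Q = K · A · i = 36.80 × 40400 × 0.001492 = 2218 m³/day.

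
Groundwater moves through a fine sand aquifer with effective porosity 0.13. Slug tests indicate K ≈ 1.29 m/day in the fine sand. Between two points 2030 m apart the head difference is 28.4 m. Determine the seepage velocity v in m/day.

Hydraulic gradient i = Δh / L = 28.4 / 2030 = 0.01399.
Darcy flux q = K · i = 1.290 × 0.01399 = 0.01805 m/day.
Seepage velocity v = q / n_e = 0.01805 / 0.13 = 0.1388 m/day.

0.139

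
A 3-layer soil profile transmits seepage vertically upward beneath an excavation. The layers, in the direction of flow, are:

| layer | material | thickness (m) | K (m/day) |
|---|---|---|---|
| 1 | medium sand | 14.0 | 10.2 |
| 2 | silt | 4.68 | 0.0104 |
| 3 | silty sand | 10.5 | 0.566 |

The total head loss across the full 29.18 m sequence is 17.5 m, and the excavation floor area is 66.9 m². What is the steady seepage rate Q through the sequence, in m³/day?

2.49

Flow is perpendicular to layering, so the layers act in series and the equivalent K is the thickness-weighted harmonic mean.
Total thickness L = 14.0 + 4.68 + 10.5 = 29.18 m.
Σ(b_i/K_i) = 14.0/10.2 + 4.68/0.0104 + 10.5/0.566 = 469.9 d.
K_eq = L / Σ(b_i/K_i) = 29.18 / 469.9 = 0.06210 m/day.
Q = K_eq · A · (Δh/L) = 0.06210 × 66.9 × (17.5/29.18) = 2.491 m³/day.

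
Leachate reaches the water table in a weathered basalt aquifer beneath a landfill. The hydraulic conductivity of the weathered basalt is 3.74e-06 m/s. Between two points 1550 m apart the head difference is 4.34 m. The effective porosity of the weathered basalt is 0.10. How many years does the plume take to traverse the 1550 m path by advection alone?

Convert K: 3.74e-06 m/s × 86400 = 0.3231 m/day.
Hydraulic gradient i = Δh / L = 4.34 / 1550 = 0.002800.
Darcy flux q = K · i = 0.3231 × 0.002800 = 0.0009048 m/day.
Seepage velocity v = q / n_e = 0.0009048 / 0.10 = 0.009048 m/day.
Travel time t = L / v = 1550 / 0.009048 = 1.713e+05 days = 469.0 years.

469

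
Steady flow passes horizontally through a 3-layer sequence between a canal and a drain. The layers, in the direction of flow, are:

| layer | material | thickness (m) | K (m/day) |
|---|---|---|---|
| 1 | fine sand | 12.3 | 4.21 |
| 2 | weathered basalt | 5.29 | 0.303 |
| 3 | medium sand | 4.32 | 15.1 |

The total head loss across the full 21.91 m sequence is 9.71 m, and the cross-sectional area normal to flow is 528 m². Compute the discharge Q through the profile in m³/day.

248

Flow is perpendicular to layering, so the layers act in series and the equivalent K is the thickness-weighted harmonic mean.
Total thickness L = 12.3 + 5.29 + 4.32 = 21.91 m.
Σ(b_i/K_i) = 12.3/4.21 + 5.29/0.303 + 4.32/15.1 = 20.67 d.
K_eq = L / Σ(b_i/K_i) = 21.91 / 20.67 = 1.060 m/day.
Q = K_eq · A · (Δh/L) = 1.060 × 528 × (9.71/21.91) = 248.1 m³/day.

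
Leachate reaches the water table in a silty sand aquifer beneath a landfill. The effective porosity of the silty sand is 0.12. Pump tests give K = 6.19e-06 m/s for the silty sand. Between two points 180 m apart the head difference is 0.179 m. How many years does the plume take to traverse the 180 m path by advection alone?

111

Convert K: 6.19e-06 m/s × 86400 = 0.5348 m/day.
Hydraulic gradient i = Δh / L = 0.179 / 180 = 0.0009944.
Darcy flux q = K · i = 0.5348 × 0.0009944 = 0.0005318 m/day.
Seepage velocity v = q / n_e = 0.0005318 / 0.12 = 0.004432 m/day.
Travel time t = L / v = 180 / 0.004432 = 40613 days = 111.2 years.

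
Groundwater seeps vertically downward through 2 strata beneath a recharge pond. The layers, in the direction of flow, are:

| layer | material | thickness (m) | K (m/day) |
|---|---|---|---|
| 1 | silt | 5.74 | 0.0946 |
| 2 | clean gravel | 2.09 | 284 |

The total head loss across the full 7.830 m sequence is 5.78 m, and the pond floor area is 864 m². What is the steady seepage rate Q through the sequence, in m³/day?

Flow is perpendicular to layering, so the layers act in series and the equivalent K is the thickness-weighted harmonic mean.
Total thickness L = 5.74 + 2.09 = 7.830 m.
Σ(b_i/K_i) = 5.74/0.0946 + 2.09/284 = 60.68 d.
K_eq = L / Σ(b_i/K_i) = 7.830 / 60.68 = 0.1290 m/day.
Q = K_eq · A · (Δh/L) = 0.1290 × 864 × (5.78/7.830) = 82.29 m³/day.

82.3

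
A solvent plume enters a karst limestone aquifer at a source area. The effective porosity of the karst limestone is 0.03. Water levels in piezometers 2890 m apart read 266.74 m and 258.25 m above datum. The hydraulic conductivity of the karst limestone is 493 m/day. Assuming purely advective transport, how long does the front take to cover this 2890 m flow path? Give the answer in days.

Hydraulic gradient i = (266.74 − 258.25) / 2890 = 8.49 / 2890 = 0.002938.
Darcy flux q = K · i = 493.0 × 0.002938 = 1.448 m/day.
Seepage velocity v = q / n_e = 1.448 / 0.03 = 48.28 m/day.
Travel time t = L / v = 2890 / 48.28 = 59.86 days.

59.9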